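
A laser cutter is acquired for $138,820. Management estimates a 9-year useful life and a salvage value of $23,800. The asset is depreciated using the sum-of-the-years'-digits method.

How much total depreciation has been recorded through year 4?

Depreciable base = $138,820 − $23,800 = $115,020.
Sum of the years' digits = 9+8+7+6+5+4+3+2+1 = 45.
Year 1: $115,020 × 9/45 = $23,004. Book value $115,816.
Year 2: $115,020 × 8/45 = $20,448. Book value $95,368.
Year 3: $115,020 × 7/45 = $17,892. Book value $77,476.
Year 4: $115,020 × 6/45 = $15,336. Book value $62,140.
Accumulated through year 4 = $138,820 − $62,140 = $76,680.

$76,680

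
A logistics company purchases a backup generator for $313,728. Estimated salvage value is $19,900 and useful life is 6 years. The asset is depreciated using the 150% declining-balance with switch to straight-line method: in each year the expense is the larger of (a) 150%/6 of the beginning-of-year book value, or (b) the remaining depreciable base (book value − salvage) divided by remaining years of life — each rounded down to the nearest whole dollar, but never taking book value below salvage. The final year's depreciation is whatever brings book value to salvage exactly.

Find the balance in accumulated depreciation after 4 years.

Depreciable base = $313,728 − $19,900 = $293,828.
Year 1: DB = ⌊$313,728 × 150%/6⌋ = $78,432; SL = ⌊$293,828/6⌋ = $48,971 → take DB $78,432. Book value $235,296.
Year 2: DB = ⌊$235,296 × 150%/6⌋ = $58,824; SL = ⌊$215,396/5⌋ = $43,079 → take DB $58,824. Book value $176,472.
Year 3: DB = ⌊$176,472 × 150%/6⌋ = $44,118; SL = ⌊$156,572/4⌋ = $39,143 → take DB $44,118. Book value $132,354.
Year 4: DB = ⌊$132,354 × 150%/6⌋ = $33,088; SL = ⌊$112,454/3⌋ = $37,484 → take SL $37,484. Book value $94,870.
Accumulated through year 4 = $313,728 − $94,870 = $218,858.

$218,858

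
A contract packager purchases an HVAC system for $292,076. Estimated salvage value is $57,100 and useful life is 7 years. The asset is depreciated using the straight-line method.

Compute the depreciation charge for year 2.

Depreciable base = $292,076 − $57,100 = $234,976.
Annual expense = $234,976 / 7 = $33,568.

$33,568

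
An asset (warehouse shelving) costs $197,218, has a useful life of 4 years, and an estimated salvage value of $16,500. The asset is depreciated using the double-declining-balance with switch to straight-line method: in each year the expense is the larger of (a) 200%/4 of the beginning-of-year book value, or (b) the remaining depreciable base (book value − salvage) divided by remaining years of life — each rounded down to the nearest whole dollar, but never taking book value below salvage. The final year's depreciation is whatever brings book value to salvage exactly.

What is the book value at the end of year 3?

Depreciable base = $197,218 − $16,500 = $180,718.
Year 1: DB = ⌊$197,218 × 200%/4⌋ = $98,609; SL = ⌊$180,718/4⌋ = $45,179 → take DB $98,609. Book value $98,609.
Year 2: DB = ⌊$98,609 × 200%/4⌋ = $49,304; SL = ⌊$82,109/3⌋ = $27,369 → take DB $49,304. Book value $49,305.
Year 3: DB = ⌊$49,305 × 200%/4⌋ = $24,652; SL = ⌊$32,805/2⌋ = $16,402 → take DB $24,652. Book value $24,653.

$24,653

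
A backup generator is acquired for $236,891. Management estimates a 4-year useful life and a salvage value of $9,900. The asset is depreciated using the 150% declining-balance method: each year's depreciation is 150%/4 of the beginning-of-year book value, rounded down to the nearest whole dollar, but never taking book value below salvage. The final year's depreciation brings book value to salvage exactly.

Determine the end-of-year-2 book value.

$92,536

Depreciable base = $236,891 − $9,900 = $226,991.
Year 1: ⌊$236,891 × 150%/4⌋ = $88,834. Book value $148,057.
Year 2: ⌊$148,057 × 150%/4⌋ = $55,521. Book value $92,536.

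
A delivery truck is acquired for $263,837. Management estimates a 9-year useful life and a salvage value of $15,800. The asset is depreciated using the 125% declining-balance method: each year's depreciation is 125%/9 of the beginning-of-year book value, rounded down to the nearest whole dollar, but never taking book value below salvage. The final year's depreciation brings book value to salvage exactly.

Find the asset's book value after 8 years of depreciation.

Depreciable base = $263,837 − $15,800 = $248,037.
Year 1: ⌊$263,837 × 125%/9⌋ = $36,644. Book value $227,193.
Year 2: ⌊$227,193 × 125%/9⌋ = $31,554. Book value $195,639.
Year 3: ⌊$195,639 × 125%/9⌋ = $27,172. Book value $168,467.
Year 4: ⌊$168,467 × 125%/9⌋ = $23,398. Book value $145,069.
Year 5: ⌊$145,069 × 125%/9⌋ = $20,148. Book value $124,921.
Year 6: ⌊$124,921 × 125%/9⌋ = $17,350. Book value $107,571.
Year 7: ⌊$107,571 × 125%/9⌋ = $14,940. Book value $92,631.
Year 8: ⌊$92,631 × 125%/9⌋ = $12,865. Book value $79,766.

$79,766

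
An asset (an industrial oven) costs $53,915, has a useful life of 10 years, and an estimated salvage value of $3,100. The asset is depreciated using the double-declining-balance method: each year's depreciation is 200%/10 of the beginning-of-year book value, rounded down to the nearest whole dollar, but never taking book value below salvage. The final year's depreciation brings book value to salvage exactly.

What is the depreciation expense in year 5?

Depreciable base = $53,915 − $3,100 = $50,815.
Year 1: ⌊$53,915 × 200%/10⌋ = $10,783. Book value $43,132.
Year 2: ⌊$43,132 × 200%/10⌋ = $8,626. Book value $34,506.
Year 3: ⌊$34,506 × 200%/10⌋ = $6,901. Book value $27,605.
Year 4: ⌊$27,605 × 200%/10⌋ = $5,521. Book value $22,084.
Year 5: ⌊$22,084 × 200%/10⌋ = $4,416. Book value $17,668.

$4,416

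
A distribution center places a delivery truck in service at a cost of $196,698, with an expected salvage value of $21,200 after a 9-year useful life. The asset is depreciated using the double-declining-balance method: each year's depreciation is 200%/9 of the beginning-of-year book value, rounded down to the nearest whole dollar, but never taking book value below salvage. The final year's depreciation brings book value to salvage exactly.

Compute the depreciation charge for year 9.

Depreciable base = $196,698 − $21,200 = $175,498.
Year 1: ⌊$196,698 × 200%/9⌋ = $43,710. Book value $152,988.
Year 2: ⌊$152,988 × 200%/9⌋ = $33,997. Book value $118,991.
Year 3: ⌊$118,991 × 200%/9⌋ = $26,442. Book value $92,549.
Year 4: ⌊$92,549 × 200%/9⌋ = $20,566. Book value $71,983.
Year 5: ⌊$71,983 × 200%/9⌋ = $15,996. Book value $55,987.
Year 6: ⌊$55,987 × 200%/9⌋ = $12,441. Book value $43,546.
Year 7: ⌊$43,546 × 200%/9⌋ = $9,676. Book value $33,870.
Year 8: ⌊$33,870 × 200%/9⌋ = $7,526. Book value $26,344.
Year 9 (final): $26,344 − $21,200 = $5,144. Book value $21,200.

$5,144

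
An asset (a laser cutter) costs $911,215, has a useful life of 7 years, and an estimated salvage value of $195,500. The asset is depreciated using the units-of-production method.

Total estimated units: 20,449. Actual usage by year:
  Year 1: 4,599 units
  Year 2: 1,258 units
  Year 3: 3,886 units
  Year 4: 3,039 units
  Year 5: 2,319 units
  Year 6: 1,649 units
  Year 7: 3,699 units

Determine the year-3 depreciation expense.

$136,010

Depreciable base = $911,215 − $195,500 = $715,715.
Rate = $715,715 / 20,449 units = $35 per unit.
Year 1: 4,599 × $35 = $160,965. Book value $750,250.
Year 2: 1,258 × $35 = $44,030. Book value $706,220.
Year 3: 3,886 × $35 = $136,010. Book value $570,210.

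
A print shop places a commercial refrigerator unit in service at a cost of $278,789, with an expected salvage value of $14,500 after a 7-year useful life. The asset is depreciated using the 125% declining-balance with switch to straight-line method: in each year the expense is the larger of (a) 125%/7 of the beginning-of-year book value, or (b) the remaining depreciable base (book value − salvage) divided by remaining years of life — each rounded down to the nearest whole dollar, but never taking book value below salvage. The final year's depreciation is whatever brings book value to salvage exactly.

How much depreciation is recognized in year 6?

$34,723

Depreciable base = $278,789 − $14,500 = $264,289.
Year 1: DB = ⌊$278,789 × 125%/7⌋ = $49,783; SL = ⌊$264,289/7⌋ = $37,755 → take DB $49,783. Book value $229,006.
Year 2: DB = ⌊$229,006 × 125%/7⌋ = $40,893; SL = ⌊$214,506/6⌋ = $35,751 → take DB $40,893. Book value $188,113.
Year 3: DB = ⌊$188,113 × 125%/7⌋ = $33,591; SL = ⌊$173,613/5⌋ = $34,722 → take SL $34,722. Book value $153,391.
Year 4: DB = ⌊$153,391 × 125%/7⌋ = $27,391; SL = ⌊$138,891/4⌋ = $34,722 → take SL $34,722. Book value $118,669.
Year 5: DB = ⌊$118,669 × 125%/7⌋ = $21,190; SL = ⌊$104,169/3⌋ = $34,723 → take SL $34,723. Book value $83,946.
Year 6: DB = ⌊$83,946 × 125%/7⌋ = $14,990; SL = ⌊$69,446/2⌋ = $34,723 → take SL $34,723. Book value $49,223.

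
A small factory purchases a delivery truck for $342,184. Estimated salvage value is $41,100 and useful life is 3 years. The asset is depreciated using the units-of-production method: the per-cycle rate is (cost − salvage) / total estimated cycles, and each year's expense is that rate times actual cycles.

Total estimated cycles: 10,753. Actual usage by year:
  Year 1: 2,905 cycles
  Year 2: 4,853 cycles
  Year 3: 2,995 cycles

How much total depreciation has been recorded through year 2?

$217,224

Depreciable base = $342,184 − $41,100 = $301,084.
Rate = $301,084 / 10,753 cycles = $28 per cycle.
Year 1: 2,905 × $28 = $81,340. Book value $260,844.
Year 2: 4,853 × $28 = $135,884. Book value $124,960.
Accumulated through year 2 = $342,184 − $124,960 = $217,224.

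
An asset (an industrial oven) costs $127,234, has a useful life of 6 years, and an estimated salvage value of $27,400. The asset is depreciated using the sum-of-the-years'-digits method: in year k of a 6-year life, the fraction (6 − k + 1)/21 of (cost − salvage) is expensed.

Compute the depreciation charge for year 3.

$19,016

Depreciable base = $127,234 − $27,400 = $99,834.
Sum of the years' digits = 6+5+4+3+2+1 = 21.
Year 1: $99,834 × 6/21 = $28,524. Book value $98,710.
Year 2: $99,834 × 5/21 = $23,770. Book value $74,940.
Year 3: $99,834 × 4/21 = $19,016. Book value $55,924.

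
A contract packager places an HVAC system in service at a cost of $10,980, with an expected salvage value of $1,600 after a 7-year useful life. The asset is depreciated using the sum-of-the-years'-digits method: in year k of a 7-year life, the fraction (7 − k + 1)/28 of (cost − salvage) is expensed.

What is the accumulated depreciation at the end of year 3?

$6,030

Depreciable base = $10,980 − $1,600 = $9,380.
Sum of the years' digits = 7+6+5+4+3+2+1 = 28.
Year 1: $9,380 × 7/28 = $2,345. Book value $8,635.
Year 2: $9,380 × 6/28 = $2,010. Book value $6,625.
Year 3: $9,380 × 5/28 = $1,675. Book value $4,950.
Accumulated through year 3 = $10,980 − $4,950 = $6,030.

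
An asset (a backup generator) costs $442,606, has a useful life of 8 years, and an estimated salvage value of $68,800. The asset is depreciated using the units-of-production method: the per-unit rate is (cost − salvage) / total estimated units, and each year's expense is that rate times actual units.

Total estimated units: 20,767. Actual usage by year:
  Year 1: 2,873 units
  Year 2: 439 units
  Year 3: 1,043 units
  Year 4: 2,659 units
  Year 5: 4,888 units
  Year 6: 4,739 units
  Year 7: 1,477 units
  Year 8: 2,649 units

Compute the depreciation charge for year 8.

$47,682

Depreciable base = $442,606 − $68,800 = $373,806.
Rate = $373,806 / 20,767 units = $18 per unit.
Year 1: 2,873 × $18 = $51,714. Book value $390,892.
Year 2: 439 × $18 = $7,902. Book value $382,990.
Year 3: 1,043 × $18 = $18,774. Book value $364,216.
Year 4: 2,659 × $18 = $47,862. Book value $316,354.
Year 5: 4,888 × $18 = $87,984. Book value $228,370.
Year 6: 4,739 × $18 = $85,302. Book value $143,068.
Year 7: 1,477 × $18 = $26,586. Book value $116,482.
Year 8: 2,649 × $18 = $47,682. Book value $68,800.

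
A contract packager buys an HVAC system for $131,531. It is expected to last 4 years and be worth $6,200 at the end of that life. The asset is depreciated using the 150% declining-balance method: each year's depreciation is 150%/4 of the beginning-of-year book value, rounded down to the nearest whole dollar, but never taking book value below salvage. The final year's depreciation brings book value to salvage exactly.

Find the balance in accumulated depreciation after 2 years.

Depreciable base = $131,531 − $6,200 = $125,331.
Year 1: ⌊$131,531 × 150%/4⌋ = $49,324. Book value $82,207.
Year 2: ⌊$82,207 × 150%/4⌋ = $30,827. Book value $51,380.
Accumulated through year 2 = $131,531 − $51,380 = $80,151.

$80,151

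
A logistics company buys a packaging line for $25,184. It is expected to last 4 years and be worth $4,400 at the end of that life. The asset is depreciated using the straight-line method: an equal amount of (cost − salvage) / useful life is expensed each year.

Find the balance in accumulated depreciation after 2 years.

$10,392

Depreciable base = $25,184 − $4,400 = $20,784.
Annual expense = $20,784 / 4 = $5,196.
End of year 1: book value $19,988.
End of year 2: book value $14,792.
Accumulated through year 2 = $25,184 − $14,792 = $10,392.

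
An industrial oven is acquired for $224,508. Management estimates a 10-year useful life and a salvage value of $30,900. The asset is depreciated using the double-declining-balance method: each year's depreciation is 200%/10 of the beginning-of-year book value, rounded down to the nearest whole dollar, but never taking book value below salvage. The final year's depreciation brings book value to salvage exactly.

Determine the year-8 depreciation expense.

$9,416

Depreciable base = $224,508 − $30,900 = $193,608.
Year 1: ⌊$224,508 × 200%/10⌋ = $44,901. Book value $179,607.
Year 2: ⌊$179,607 × 200%/10⌋ = $35,921. Book value $143,686.
Year 3: ⌊$143,686 × 200%/10⌋ = $28,737. Book value $114,949.
Year 4: ⌊$114,949 × 200%/10⌋ = $22,989. Book value $91,960.
Year 5: ⌊$91,960 × 200%/10⌋ = $18,392. Book value $73,568.
Year 6: ⌊$73,568 × 200%/10⌋ = $14,713. Book value $58,855.
Year 7: ⌊$58,855 × 200%/10⌋ = $11,771. Book value $47,084.
Year 8: ⌊$47,084 × 200%/10⌋ = $9,416. Book value $37,668.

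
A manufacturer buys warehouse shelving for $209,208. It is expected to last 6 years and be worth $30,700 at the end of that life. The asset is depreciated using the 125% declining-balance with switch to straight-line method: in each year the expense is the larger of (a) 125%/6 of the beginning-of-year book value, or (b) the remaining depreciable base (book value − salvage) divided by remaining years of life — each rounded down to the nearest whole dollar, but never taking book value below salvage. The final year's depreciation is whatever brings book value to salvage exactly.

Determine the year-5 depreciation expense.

$24,368

Depreciable base = $209,208 − $30,700 = $178,508.
Year 1: DB = ⌊$209,208 × 125%/6⌋ = $43,585; SL = ⌊$178,508/6⌋ = $29,751 → take DB $43,585. Book value $165,623.
Year 2: DB = ⌊$165,623 × 125%/6⌋ = $34,504; SL = ⌊$134,923/5⌋ = $26,984 → take DB $34,504. Book value $131,119.
Year 3: DB = ⌊$131,119 × 125%/6⌋ = $27,316; SL = ⌊$100,419/4⌋ = $25,104 → take DB $27,316. Book value $103,803.
Year 4: DB = ⌊$103,803 × 125%/6⌋ = $21,625; SL = ⌊$73,103/3⌋ = $24,367 → take SL $24,367. Book value $79,436.
Year 5: DB = ⌊$79,436 × 125%/6⌋ = $16,549; SL = ⌊$48,736/2⌋ = $24,368 → take SL $24,368. Book value $55,068.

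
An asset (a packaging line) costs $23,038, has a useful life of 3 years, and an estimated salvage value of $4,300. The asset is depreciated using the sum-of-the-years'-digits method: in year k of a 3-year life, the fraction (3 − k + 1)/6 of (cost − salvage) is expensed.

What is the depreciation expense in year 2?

Depreciable base = $23,038 − $4,300 = $18,738.
Sum of the years' digits = 3+2+1 = 6.
Year 1: $18,738 × 3/6 = $9,369. Book value $13,669.
Year 2: $18,738 × 2/6 = $6,246. Book value $7,423.

$6,246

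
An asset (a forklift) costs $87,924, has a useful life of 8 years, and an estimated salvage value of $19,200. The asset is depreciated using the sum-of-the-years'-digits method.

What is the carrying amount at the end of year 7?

$21,109

Depreciable base = $87,924 − $19,200 = $68,724.
Sum of the years' digits = 8+7+6+5+4+3+2+1 = 36.
Year 1: $68,724 × 8/36 = $15,272. Book value $72,652.
Year 2: $68,724 × 7/36 = $13,363. Book value $59,289.
Year 3: $68,724 × 6/36 = $11,454. Book value $47,835.
Year 4: $68,724 × 5/36 = $9,545. Book value $38,290.
Year 5: $68,724 × 4/36 = $7,636. Book value $30,654.
Year 6: $68,724 × 3/36 = $5,727. Book value $24,927.
Year 7: $68,724 × 2/36 = $3,818. Book value $21,109.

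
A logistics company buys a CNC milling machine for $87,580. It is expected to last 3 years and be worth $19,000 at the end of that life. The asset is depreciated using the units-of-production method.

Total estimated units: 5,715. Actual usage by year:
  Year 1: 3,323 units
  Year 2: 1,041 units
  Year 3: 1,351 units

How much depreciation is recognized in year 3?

Depreciable base = $87,580 − $19,000 = $68,580.
Rate = $68,580 / 5,715 units = $12 per unit.
Year 1: 3,323 × $12 = $39,876. Book value $47,704.
Year 2: 1,041 × $12 = $12,492. Book value $35,212.
Year 3: 1,351 × $12 = $16,212. Book value $19,000.

$16,212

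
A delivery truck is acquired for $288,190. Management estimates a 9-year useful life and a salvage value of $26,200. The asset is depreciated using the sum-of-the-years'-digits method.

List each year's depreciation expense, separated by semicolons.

Depreciable base = $288,190 − $26,200 = $261,990.
Sum of the years' digits = 9+8+7+6+5+4+3+2+1 = 45.
Year 1: $261,990 × 9/45 = $52,398. Book value $235,792.
Year 2: $261,990 × 8/45 = $46,576. Book value $189,216.
Year 3: $261,990 × 7/45 = $40,754. Book value $148,462.
Year 4: $261,990 × 6/45 = $34,932. Book value $113,530.
Year 5: $261,990 × 5/45 = $29,110. Book value $84,420.
Year 6: $261,990 × 4/45 = $23,288. Book value $61,132.
Year 7: $261,990 × 3/45 = $17,466. Book value $43,666.
Year 8: $261,990 × 2/45 = $11,644. Book value $32,022.
Year 9: $261,990 × 1/45 = $5,822. Book value $26,200.

$52,398; $46,576; $40,754; $34,932; $29,110; $23,288; $17,466; $11,644; $5,822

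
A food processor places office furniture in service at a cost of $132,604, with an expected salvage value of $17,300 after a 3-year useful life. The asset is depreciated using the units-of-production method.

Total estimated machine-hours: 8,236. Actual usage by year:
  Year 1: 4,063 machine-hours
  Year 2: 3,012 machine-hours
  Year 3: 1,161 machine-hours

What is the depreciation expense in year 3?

Depreciable base = $132,604 − $17,300 = $115,304.
Rate = $115,304 / 8,236 machine-hours = $14 per machine-hour.
Year 1: 4,063 × $14 = $56,882. Book value $75,722.
Year 2: 3,012 × $14 = $42,168. Book value $33,554.
Year 3: 1,161 × $14 = $16,254. Book value $17,300.

$16,254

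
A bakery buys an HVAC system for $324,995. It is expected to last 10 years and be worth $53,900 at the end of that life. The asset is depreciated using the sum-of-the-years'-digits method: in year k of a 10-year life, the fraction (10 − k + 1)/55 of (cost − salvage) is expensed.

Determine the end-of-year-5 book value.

$127,835

Depreciable base = $324,995 − $53,900 = $271,095.
Sum of the years' digits = 10+9+8+7+6+5+4+3+2+1 = 55.
Year 1: $271,095 × 10/55 = $49,290. Book value $275,705.
Year 2: $271,095 × 9/55 = $44,361. Book value $231,344.
Year 3: $271,095 × 8/55 = $39,432. Book value $191,912.
Year 4: $271,095 × 7/55 = $34,503. Book value $157,409.
Year 5: $271,095 × 6/55 = $29,574. Book value $127,835.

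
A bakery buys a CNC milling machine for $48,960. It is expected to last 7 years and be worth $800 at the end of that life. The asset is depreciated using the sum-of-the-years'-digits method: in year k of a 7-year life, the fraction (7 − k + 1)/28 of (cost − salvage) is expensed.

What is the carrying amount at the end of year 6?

$2,520

Depreciable base = $48,960 − $800 = $48,160.
Sum of the years' digits = 7+6+5+4+3+2+1 = 28.
Year 1: $48,160 × 7/28 = $12,040. Book value $36,920.
Year 2: $48,160 × 6/28 = $10,320. Book value $26,600.
Year 3: $48,160 × 5/28 = $8,600. Book value $18,000.
Year 4: $48,160 × 4/28 = $6,880. Book value $11,120.
Year 5: $48,160 × 3/28 = $5,160. Book value $5,960.
Year 6: $48,160 × 2/28 = $3,440. Book value $2,520.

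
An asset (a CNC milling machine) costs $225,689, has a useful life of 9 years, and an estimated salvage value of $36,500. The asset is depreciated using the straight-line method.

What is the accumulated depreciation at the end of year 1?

$21,021

Depreciable base = $225,689 − $36,500 = $189,189.
Annual expense = $189,189 / 9 = $21,021.
End of year 1: book value $204,668.
Accumulated through year 1 = $225,689 − $204,668 = $21,021.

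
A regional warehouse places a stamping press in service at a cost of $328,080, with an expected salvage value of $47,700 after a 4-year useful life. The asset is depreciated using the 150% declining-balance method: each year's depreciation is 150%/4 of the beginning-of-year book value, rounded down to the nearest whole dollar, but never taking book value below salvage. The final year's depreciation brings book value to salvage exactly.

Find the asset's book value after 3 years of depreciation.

$80,099

Depreciable base = $328,080 − $47,700 = $280,380.
Year 1: ⌊$328,080 × 150%/4⌋ = $123,030. Book value $205,050.
Year 2: ⌊$205,050 × 150%/4⌋ = $76,893. Book value $128,157.
Year 3: ⌊$128,157 × 150%/4⌋ = $48,058. Book value $80,099.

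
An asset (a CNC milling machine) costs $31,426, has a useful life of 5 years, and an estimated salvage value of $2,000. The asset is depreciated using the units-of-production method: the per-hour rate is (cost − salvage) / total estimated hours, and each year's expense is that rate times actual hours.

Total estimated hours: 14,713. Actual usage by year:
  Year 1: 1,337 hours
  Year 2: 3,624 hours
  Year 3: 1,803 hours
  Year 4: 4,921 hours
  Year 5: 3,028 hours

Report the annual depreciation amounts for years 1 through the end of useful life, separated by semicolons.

Depreciable base = $31,426 − $2,000 = $29,426.
Rate = $29,426 / 14,713 hours = $2 per hour.
Year 1: 1,337 × $2 = $2,674. Book value $28,752.
Year 2: 3,624 × $2 = $7,248. Book value $21,504.
Year 3: 1,803 × $2 = $3,606. Book value $17,898.
Year 4: 4,921 × $2 = $9,842. Book value $8,056.
Year 5: 3,028 × $2 = $6,056. Book value $2,000.

$2,674; $7,248; $3,606; $9,842; $6,056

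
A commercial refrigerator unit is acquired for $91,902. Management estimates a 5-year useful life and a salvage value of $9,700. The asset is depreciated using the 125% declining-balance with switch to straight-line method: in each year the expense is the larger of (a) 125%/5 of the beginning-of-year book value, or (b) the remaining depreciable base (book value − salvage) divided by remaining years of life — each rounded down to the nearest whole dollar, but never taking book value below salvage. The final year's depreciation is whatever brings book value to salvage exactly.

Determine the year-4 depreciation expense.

$13,999

Depreciable base = $91,902 − $9,700 = $82,202.
Year 1: DB = ⌊$91,902 × 125%/5⌋ = $22,975; SL = ⌊$82,202/5⌋ = $16,440 → take DB $22,975. Book value $68,927.
Year 2: DB = ⌊$68,927 × 125%/5⌋ = $17,231; SL = ⌊$59,227/4⌋ = $14,806 → take DB $17,231. Book value $51,696.
Year 3: DB = ⌊$51,696 × 125%/5⌋ = $12,924; SL = ⌊$41,996/3⌋ = $13,998 → take SL $13,998. Book value $37,698.
Year 4: DB = ⌊$37,698 × 125%/5⌋ = $9,424; SL = ⌊$27,998/2⌋ = $13,999 → take SL $13,999. Book value $23,699.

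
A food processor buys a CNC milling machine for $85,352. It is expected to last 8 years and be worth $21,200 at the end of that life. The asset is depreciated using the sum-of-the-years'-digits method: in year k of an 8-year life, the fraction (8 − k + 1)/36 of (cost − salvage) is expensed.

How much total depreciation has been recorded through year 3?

Depreciable base = $85,352 − $21,200 = $64,152.
Sum of the years' digits = 8+7+6+5+4+3+2+1 = 36.
Year 1: $64,152 × 8/36 = $14,256. Book value $71,096.
Year 2: $64,152 × 7/36 = $12,474. Book value $58,622.
Year 3: $64,152 × 6/36 = $10,692. Book value $47,930.
Accumulated through year 3 = $85,352 − $47,930 = $37,422.

$37,422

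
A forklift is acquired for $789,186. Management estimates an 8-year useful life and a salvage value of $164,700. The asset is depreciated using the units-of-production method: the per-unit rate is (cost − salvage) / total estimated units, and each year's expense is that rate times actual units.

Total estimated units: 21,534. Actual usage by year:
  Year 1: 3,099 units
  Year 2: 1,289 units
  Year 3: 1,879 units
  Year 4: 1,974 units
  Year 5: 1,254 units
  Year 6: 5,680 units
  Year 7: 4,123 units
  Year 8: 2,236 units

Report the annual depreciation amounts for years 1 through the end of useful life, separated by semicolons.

Depreciable base = $789,186 − $164,700 = $624,486.
Rate = $624,486 / 21,534 units = $29 per unit.
Year 1: 3,099 × $29 = $89,871. Book value $699,315.
Year 2: 1,289 × $29 = $37,381. Book value $661,934.
Year 3: 1,879 × $29 = $54,491. Book value $607,443.
Year 4: 1,974 × $29 = $57,246. Book value $550,197.
Year 5: 1,254 × $29 = $36,366. Book value $513,831.
Year 6: 5,680 × $29 = $164,720. Book value $349,111.
Year 7: 4,123 × $29 = $119,567. Book value $229,544.
Year 8: 2,236 × $29 = $64,844. Book value $164,700.

$89,871; $37,381; $54,491; $57,246; $36,366; $164,720; $119,567; $64,844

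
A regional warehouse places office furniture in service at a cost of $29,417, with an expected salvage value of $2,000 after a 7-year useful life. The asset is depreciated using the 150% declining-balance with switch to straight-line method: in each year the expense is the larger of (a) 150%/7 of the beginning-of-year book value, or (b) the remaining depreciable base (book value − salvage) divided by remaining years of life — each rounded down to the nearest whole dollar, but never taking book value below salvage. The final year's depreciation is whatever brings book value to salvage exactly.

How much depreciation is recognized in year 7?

Depreciable base = $29,417 − $2,000 = $27,417.
Year 1: DB = ⌊$29,417 × 150%/7⌋ = $6,303; SL = ⌊$27,417/7⌋ = $3,916 → take DB $6,303. Book value $23,114.
Year 2: DB = ⌊$23,114 × 150%/7⌋ = $4,953; SL = ⌊$21,114/6⌋ = $3,519 → take DB $4,953. Book value $18,161.
Year 3: DB = ⌊$18,161 × 150%/7⌋ = $3,891; SL = ⌊$16,161/5⌋ = $3,232 → take DB $3,891. Book value $14,270.
Year 4: DB = ⌊$14,270 × 150%/7⌋ = $3,057; SL = ⌊$12,270/4⌋ = $3,067 → take SL $3,067. Book value $11,203.
Year 5: DB = ⌊$11,203 × 150%/7⌋ = $2,400; SL = ⌊$9,203/3⌋ = $3,067 → take SL $3,067. Book value $8,136.
Year 6: DB = ⌊$8,136 × 150%/7⌋ = $1,743; SL = ⌊$6,136/2⌋ = $3,068 → take SL $3,068. Book value $5,068.
Year 7 (final): $5,068 − $2,000 = $3,068. Book value $2,000.

$3,068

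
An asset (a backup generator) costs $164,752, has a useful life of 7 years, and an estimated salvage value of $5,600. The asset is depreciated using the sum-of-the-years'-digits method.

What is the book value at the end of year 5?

Depreciable base = $164,752 − $5,600 = $159,152.
Sum of the years' digits = 7+6+5+4+3+2+1 = 28.
Year 1: $159,152 × 7/28 = $39,788. Book value $124,964.
Year 2: $159,152 × 6/28 = $34,104. Book value $90,860.
Year 3: $159,152 × 5/28 = $28,420. Book value $62,440.
Year 4: $159,152 × 4/28 = $22,736. Book value $39,704.
Year 5: $159,152 × 3/28 = $17,052. Book value $22,652.

$22,652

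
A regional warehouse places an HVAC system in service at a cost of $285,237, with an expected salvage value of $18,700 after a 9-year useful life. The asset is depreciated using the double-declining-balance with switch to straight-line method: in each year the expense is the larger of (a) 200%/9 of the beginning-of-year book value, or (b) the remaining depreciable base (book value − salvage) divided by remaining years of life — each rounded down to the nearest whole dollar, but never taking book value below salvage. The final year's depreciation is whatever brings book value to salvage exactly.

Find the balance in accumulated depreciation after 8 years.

$251,721

Depreciable base = $285,237 − $18,700 = $266,537.
Year 1: DB = ⌊$285,237 × 200%/9⌋ = $63,386; SL = ⌊$266,537/9⌋ = $29,615 → take DB $63,386. Book value $221,851.
Year 2: DB = ⌊$221,851 × 200%/9⌋ = $49,300; SL = ⌊$203,151/8⌋ = $25,393 → take DB $49,300. Book value $172,551.
Year 3: DB = ⌊$172,551 × 200%/9⌋ = $38,344; SL = ⌊$153,851/7⌋ = $21,978 → take DB $38,344. Book value $134,207.
Year 4: DB = ⌊$134,207 × 200%/9⌋ = $29,823; SL = ⌊$115,507/6⌋ = $19,251 → take DB $29,823. Book value $104,384.
Year 5: DB = ⌊$104,384 × 200%/9⌋ = $23,196; SL = ⌊$85,684/5⌋ = $17,136 → take DB $23,196. Book value $81,188.
Year 6: DB = ⌊$81,188 × 200%/9⌋ = $18,041; SL = ⌊$62,488/4⌋ = $15,622 → take DB $18,041. Book value $63,147.
Year 7: DB = ⌊$63,147 × 200%/9⌋ = $14,032; SL = ⌊$44,447/3⌋ = $14,815 → take SL $14,815. Book value $48,332.
Year 8: DB = ⌊$48,332 × 200%/9⌋ = $10,740; SL = ⌊$29,632/2⌋ = $14,816 → take SL $14,816. Book value $33,516.
Accumulated through year 8 = $285,237 − $33,516 = $251,721.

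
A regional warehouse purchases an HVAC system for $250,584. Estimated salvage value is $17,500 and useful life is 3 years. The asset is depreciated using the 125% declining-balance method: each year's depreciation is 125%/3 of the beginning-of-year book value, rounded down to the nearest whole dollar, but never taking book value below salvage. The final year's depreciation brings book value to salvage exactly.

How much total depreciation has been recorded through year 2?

Depreciable base = $250,584 − $17,500 = $233,084.
Year 1: ⌊$250,584 × 125%/3⌋ = $104,410. Book value $146,174.
Year 2: ⌊$146,174 × 125%/3⌋ = $60,905. Book value $85,269.
Accumulated through year 2 = $250,584 − $85,269 = $165,315.

$165,315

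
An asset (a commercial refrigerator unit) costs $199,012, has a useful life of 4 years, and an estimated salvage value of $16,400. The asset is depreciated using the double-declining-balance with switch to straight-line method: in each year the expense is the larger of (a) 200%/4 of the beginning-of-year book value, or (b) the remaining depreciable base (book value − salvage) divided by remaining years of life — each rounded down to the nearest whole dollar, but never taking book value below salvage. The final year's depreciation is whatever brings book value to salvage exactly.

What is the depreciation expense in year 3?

Depreciable base = $199,012 − $16,400 = $182,612.
Year 1: DB = ⌊$199,012 × 200%/4⌋ = $99,506; SL = ⌊$182,612/4⌋ = $45,653 → take DB $99,506. Book value $99,506.
Year 2: DB = ⌊$99,506 × 200%/4⌋ = $49,753; SL = ⌊$83,106/3⌋ = $27,702 → take DB $49,753. Book value $49,753.
Year 3: DB = ⌊$49,753 × 200%/4⌋ = $24,876; SL = ⌊$33,353/2⌋ = $16,676 → take DB $24,876. Book value $24,877.

$24,876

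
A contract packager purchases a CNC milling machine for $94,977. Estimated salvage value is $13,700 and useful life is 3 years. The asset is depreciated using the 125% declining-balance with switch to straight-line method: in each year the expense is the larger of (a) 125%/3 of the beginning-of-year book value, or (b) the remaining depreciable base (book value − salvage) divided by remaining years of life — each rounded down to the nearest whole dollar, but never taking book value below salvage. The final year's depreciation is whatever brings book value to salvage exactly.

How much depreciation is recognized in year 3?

Depreciable base = $94,977 − $13,700 = $81,277.
Year 1: DB = ⌊$94,977 × 125%/3⌋ = $39,573; SL = ⌊$81,277/3⌋ = $27,092 → take DB $39,573. Book value $55,404.
Year 2: DB = ⌊$55,404 × 125%/3⌋ = $23,085; SL = ⌊$41,704/2⌋ = $20,852 → take DB $23,085. Book value $32,319.
Year 3 (final): $32,319 − $13,700 = $18,619. Book value $13,700.

$18,619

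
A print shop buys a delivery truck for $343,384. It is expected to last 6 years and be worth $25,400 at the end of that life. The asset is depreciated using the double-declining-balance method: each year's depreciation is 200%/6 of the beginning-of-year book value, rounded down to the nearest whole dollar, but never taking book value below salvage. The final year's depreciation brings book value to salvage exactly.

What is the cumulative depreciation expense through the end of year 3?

Depreciable base = $343,384 − $25,400 = $317,984.
Year 1: ⌊$343,384 × 200%/6⌋ = $114,461. Book value $228,923.
Year 2: ⌊$228,923 × 200%/6⌋ = $76,307. Book value $152,616.
Year 3: ⌊$152,616 × 200%/6⌋ = $50,872. Book value $101,744.
Accumulated through year 3 = $343,384 − $101,744 = $241,640.

$241,640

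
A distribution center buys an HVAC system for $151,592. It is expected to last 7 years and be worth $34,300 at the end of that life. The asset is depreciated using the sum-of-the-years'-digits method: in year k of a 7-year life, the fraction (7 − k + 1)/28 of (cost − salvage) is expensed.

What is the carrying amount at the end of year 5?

$46,867

Depreciable base = $151,592 − $34,300 = $117,292.
Sum of the years' digits = 7+6+5+4+3+2+1 = 28.
Year 1: $117,292 × 7/28 = $29,323. Book value $122,269.
Year 2: $117,292 × 6/28 = $25,134. Book value $97,135.
Year 3: $117,292 × 5/28 = $20,945. Book value $76,190.
Year 4: $117,292 × 4/28 = $16,756. Book value $59,434.
Year 5: $117,292 × 3/28 = $12,567. Book value $46,867.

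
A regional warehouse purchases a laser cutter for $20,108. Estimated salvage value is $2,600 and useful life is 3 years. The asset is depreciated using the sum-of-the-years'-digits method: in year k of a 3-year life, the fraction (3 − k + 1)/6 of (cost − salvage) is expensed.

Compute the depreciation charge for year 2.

Depreciable base = $20,108 − $2,600 = $17,508.
Sum of the years' digits = 3+2+1 = 6.
Year 1: $17,508 × 3/6 = $8,754. Book value $11,354.
Year 2: $17,508 × 2/6 = $5,836. Book value $5,518.

$5,836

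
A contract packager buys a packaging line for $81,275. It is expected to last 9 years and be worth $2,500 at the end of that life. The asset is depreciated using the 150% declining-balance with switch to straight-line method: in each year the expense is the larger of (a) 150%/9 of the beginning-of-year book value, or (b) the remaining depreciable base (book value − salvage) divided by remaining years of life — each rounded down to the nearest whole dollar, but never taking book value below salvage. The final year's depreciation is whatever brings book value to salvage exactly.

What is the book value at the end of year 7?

$17,179

Depreciable base = $81,275 − $2,500 = $78,775.
Year 1: DB = ⌊$81,275 × 150%/9⌋ = $13,545; SL = ⌊$78,775/9⌋ = $8,752 → take DB $13,545. Book value $67,730.
Year 2: DB = ⌊$67,730 × 150%/9⌋ = $11,288; SL = ⌊$65,230/8⌋ = $8,153 → take DB $11,288. Book value $56,442.
Year 3: DB = ⌊$56,442 × 150%/9⌋ = $9,407; SL = ⌊$53,942/7⌋ = $7,706 → take DB $9,407. Book value $47,035.
Year 4: DB = ⌊$47,035 × 150%/9⌋ = $7,839; SL = ⌊$44,535/6⌋ = $7,422 → take DB $7,839. Book value $39,196.
Year 5: DB = ⌊$39,196 × 150%/9⌋ = $6,532; SL = ⌊$36,696/5⌋ = $7,339 → take SL $7,339. Book value $31,857.
Year 6: DB = ⌊$31,857 × 150%/9⌋ = $5,309; SL = ⌊$29,357/4⌋ = $7,339 → take SL $7,339. Book value $24,518.
Year 7: DB = ⌊$24,518 × 150%/9⌋ = $4,086; SL = ⌊$22,018/3⌋ = $7,339 → take SL $7,339. Book value $17,179.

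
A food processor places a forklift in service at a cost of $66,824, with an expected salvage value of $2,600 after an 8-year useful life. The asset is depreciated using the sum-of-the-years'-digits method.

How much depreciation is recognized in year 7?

Depreciable base = $66,824 − $2,600 = $64,224.
Sum of the years' digits = 8+7+6+5+4+3+2+1 = 36.
Year 1: $64,224 × 8/36 = $14,272. Book value $52,552.
Year 2: $64,224 × 7/36 = $12,488. Book value $40,064.
Year 3: $64,224 × 6/36 = $10,704. Book value $29,360.
Year 4: $64,224 × 5/36 = $8,920. Book value $20,440.
Year 5: $64,224 × 4/36 = $7,136. Book value $13,304.
Year 6: $64,224 × 3/36 = $5,352. Book value $7,952.
Year 7: $64,224 × 2/36 = $3,568. Book value $4,384.

$3,568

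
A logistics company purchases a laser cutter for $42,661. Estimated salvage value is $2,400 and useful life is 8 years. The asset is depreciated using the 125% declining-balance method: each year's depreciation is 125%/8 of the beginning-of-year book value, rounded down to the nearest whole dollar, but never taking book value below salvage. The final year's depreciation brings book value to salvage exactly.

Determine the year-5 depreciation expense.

$3,378

Depreciable base = $42,661 − $2,400 = $40,261.
Year 1: ⌊$42,661 × 125%/8⌋ = $6,665. Book value $35,996.
Year 2: ⌊$35,996 × 125%/8⌋ = $5,624. Book value $30,372.
Year 3: ⌊$30,372 × 125%/8⌋ = $4,745. Book value $25,627.
Year 4: ⌊$25,627 × 125%/8⌋ = $4,004. Book value $21,623.
Year 5: ⌊$21,623 × 125%/8⌋ = $3,378. Book value $18,245.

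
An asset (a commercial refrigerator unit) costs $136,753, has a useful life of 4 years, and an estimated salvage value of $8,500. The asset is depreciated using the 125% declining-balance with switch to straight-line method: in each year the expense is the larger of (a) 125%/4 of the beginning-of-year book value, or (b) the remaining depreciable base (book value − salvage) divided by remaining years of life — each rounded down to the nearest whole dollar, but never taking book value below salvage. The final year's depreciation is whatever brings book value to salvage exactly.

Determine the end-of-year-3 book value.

Depreciable base = $136,753 − $8,500 = $128,253.
Year 1: DB = ⌊$136,753 × 125%/4⌋ = $42,735; SL = ⌊$128,253/4⌋ = $32,063 → take DB $42,735. Book value $94,018.
Year 2: DB = ⌊$94,018 × 125%/4⌋ = $29,380; SL = ⌊$85,518/3⌋ = $28,506 → take DB $29,380. Book value $64,638.
Year 3: DB = ⌊$64,638 × 125%/4⌋ = $20,199; SL = ⌊$56,138/2⌋ = $28,069 → take SL $28,069. Book value $36,569.

$36,569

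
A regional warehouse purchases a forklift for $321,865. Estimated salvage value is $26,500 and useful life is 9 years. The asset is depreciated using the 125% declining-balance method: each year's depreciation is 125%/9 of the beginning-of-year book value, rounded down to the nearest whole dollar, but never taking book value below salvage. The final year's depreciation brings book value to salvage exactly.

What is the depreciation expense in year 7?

Depreciable base = $321,865 − $26,500 = $295,365.
Year 1: ⌊$321,865 × 125%/9⌋ = $44,703. Book value $277,162.
Year 2: ⌊$277,162 × 125%/9⌋ = $38,494. Book value $238,668.
Year 3: ⌊$238,668 × 125%/9⌋ = $33,148. Book value $205,520.
Year 4: ⌊$205,520 × 125%/9⌋ = $28,544. Book value $176,976.
Year 5: ⌊$176,976 × 125%/9⌋ = $24,580. Book value $152,396.
Year 6: ⌊$152,396 × 125%/9⌋ = $21,166. Book value $131,230.
Year 7: ⌊$131,230 × 125%/9⌋ = $18,226. Book value $113,004.

$18,226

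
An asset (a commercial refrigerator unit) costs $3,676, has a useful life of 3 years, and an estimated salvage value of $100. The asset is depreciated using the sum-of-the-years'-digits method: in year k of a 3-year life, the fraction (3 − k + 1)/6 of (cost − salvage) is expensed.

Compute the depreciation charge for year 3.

$596

Depreciable base = $3,676 − $100 = $3,576.
Sum of the years' digits = 3+2+1 = 6.
Year 1: $3,576 × 3/6 = $1,788. Book value $1,888.
Year 2: $3,576 × 2/6 = $1,192. Book value $696.
Year 3: $3,576 × 1/6 = $596. Book value $100.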